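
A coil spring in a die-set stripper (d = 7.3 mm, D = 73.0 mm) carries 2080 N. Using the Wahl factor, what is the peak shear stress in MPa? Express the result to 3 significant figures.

Spring index C = D/d = 73.0/7.3 = 10.0000
K_W = (4C−1)/(4C−4) + 0.615/C = 39.000/36.000 + 0.0615 = 1.1448
τ₀ = 8FD/(πd³) = 8·2080·73.0/(π·7.3³) = 1.21472e+06/1222.1 = 993.93 MPa
τ_max = K·τ₀ = 1.1448 × 993.93 = 1137.9 MPa

1140 MPa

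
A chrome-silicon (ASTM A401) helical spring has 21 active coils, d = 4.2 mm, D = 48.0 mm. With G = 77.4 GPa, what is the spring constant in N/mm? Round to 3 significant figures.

1.30 N/mm

k = Gd⁴/(8D³N_a) = (77.4×10³ × 4.2⁴) / (8 × 48.0³ × 21)
  = 2.40845e+07 / 1.85795e+07 = 1.2963 N/mm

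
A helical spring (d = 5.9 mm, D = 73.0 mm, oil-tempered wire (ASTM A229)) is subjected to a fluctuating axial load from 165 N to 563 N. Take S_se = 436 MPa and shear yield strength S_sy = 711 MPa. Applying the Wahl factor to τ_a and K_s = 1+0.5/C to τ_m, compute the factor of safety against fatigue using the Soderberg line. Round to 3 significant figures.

1.06

C = D/d = 73.0/5.9 = 12.3729; K_W = (4C−1)/(4C−4)+0.615/C = 1.1157; K_s = 1+0.5/C = 1.0404
F_a = (F_max−F_min)/2 = 199 N; F_m = (F_max+F_min)/2 = 364 N
τ_a = K_W·8F_aD/(πd³) = 1.1157 × 180.12 = 200.95 MPa
τ_m = K_s·8F_mD/(πd³) = 1.0404 × 329.46 = 342.78 MPa
Soderberg: 1/n_f = τ_a/S_se + τ_m/S_sy = 200.95/436 + 342.78/711 = 0.46090 + 0.48211 = 0.943
n_f = 1/0.943 = 1.06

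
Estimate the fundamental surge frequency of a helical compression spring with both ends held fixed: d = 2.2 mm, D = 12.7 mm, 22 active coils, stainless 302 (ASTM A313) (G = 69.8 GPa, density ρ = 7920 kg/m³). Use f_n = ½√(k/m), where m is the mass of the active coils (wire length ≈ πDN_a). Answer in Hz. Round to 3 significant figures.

k = Gd⁴/(8D³N_a) = (69.8×10³)(2.2⁴)/(8·12.7³·22) = 4.5355 N/mm = 4535.5 N/m
Wire length L = πDN_a = π·12.7·22 = 877.76 mm
m = ρ·(πd²/4)·L = 7920 × 3.8013×10⁻⁶ m² × 0.87776 m = 0.026426 kg
f_n = ½√(k/m) = 0.5·√(4535.5/0.026426) = 0.5·√(1.7163e+05) = 207.14 Hz

207 Hz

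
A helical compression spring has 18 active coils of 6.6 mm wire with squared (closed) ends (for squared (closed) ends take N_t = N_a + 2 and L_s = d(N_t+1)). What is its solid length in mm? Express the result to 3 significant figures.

squared (closed) ends: N_t = N_a + 2 = 18 + 2 = 20
L_s = d·(N_t+1) = 6.6 × 21 = 138.6 mm

139 mm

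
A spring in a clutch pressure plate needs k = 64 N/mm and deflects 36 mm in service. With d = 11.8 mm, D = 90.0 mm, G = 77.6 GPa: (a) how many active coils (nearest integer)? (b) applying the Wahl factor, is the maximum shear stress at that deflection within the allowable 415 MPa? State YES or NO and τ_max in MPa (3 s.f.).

N_a = Gd⁴/(8D³k) = (77.6×10³)(11.8⁴)/(8·90.0³·64) = 4.031 → N_a = 4
Actual rate k = Gd⁴/(8D³·4) = 64.493 N/mm
Working load F = kδ = 64.493·36 = 2321.7 N
C = 90.0/11.8 = 7.6271; K_W = (4C−1)/(4C−4)+0.615/C = 1.1938
τ_max = K_W·8FD/(πd³) = 1.1938·323.86 = 386.62 MPa
τ_max ≤ 415 MPa → acceptable

(a) 4 coils; (b) YES, τ_max = 387 MPa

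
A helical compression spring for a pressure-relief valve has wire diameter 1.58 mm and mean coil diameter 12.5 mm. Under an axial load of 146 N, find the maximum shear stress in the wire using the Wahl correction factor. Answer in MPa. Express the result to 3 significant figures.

1400 MPa

Spring index C = D/d = 12.5/1.58 = 7.9114
K_W = (4C−1)/(4C−4) + 0.615/C = 30.646/27.646 + 0.0777 = 1.1863
τ₀ = 8FD/(πd³) = 8·146·12.5/(π·1.58³) = 14600/12.391 = 1178.2 MPa
τ_max = K·τ₀ = 1.1863 × 1178.2 = 1397.7 MPa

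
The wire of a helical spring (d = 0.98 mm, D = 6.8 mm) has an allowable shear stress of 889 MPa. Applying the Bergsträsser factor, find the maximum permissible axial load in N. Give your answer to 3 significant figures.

40.2 N

C = D/d = 6.8/0.98 = 6.9388
K_B = (4C+2)/(4C−3) = 29.755/24.755 = 1.2020
τ_max = K·8FD/(πd³) → F_max = τ_allow·πd³/(8DK)
F_max = 889·π·0.98³/(8·6.8·1.2020) = 2628.6/65.388 = 40.201 N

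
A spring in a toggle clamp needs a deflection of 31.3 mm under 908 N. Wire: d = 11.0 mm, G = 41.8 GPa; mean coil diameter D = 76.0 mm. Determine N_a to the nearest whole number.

Required rate k = F/δ = 908/31.3 = 29.01 N/mm
N_a = Gd⁴/(8D³k) = (41.8×10³ × 11.0⁴)/(8 × 76.0³ × 29.01)
    = 6.11994e+08 / 1.01876e+08 = 6.007 → 6 coils

6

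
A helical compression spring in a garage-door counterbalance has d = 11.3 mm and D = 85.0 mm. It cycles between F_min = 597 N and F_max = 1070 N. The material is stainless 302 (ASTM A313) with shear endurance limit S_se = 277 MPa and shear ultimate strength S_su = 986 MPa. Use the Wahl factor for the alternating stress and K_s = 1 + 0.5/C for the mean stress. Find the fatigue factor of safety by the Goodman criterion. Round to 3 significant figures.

C = D/d = 85.0/11.3 = 7.5221; K_W = (4C−1)/(4C−4)+0.615/C = 1.1968; K_s = 1+0.5/C = 1.0665
F_a = (F_max−F_min)/2 = 236.5 N; F_m = (F_max+F_min)/2 = 833.5 N
τ_a = K_W·8F_aD/(πd³) = 1.1968 × 35.478 = 42.458 MPa
τ_m = K_s·8F_mD/(πd³) = 1.0665 × 125.03 = 133.35 MPa
Goodman: 1/n_f = τ_a/S_se + τ_m/S_su = 42.458/277 + 133.35/986 = 0.15328 + 0.13524 = 0.28852
n_f = 1/0.28852 = 3.466

3.47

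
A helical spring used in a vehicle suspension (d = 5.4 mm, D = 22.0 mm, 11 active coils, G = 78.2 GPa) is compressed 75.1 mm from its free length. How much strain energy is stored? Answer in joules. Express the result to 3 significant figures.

k = Gd⁴/(8D³N_a) = (78.2×10³)(5.4⁴)/(8·22.0³·11) = 70.963 N/mm
U = ½kδ² = 0.5 × 70.963 × 75.1² = 2.0012e+05 N·mm = 200.12 J

200 J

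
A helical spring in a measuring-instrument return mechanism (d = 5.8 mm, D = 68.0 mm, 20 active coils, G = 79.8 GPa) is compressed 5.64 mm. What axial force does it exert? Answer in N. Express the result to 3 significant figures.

k = Gd⁴/(8D³N_a) = (79.8×10³)(5.8⁴)/(8·68.0³·20) = 1.795 N/mm
F = k·δ = 1.795 × 5.64 = 10.124 N

10.1 N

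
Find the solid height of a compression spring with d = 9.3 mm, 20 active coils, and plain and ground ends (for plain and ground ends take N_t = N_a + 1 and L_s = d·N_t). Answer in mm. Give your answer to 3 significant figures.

195 mm

plain and ground ends: N_t = N_a + 1 = 20 + 1 = 21
L_s = d·N_t = 9.3 × 21 = 195.3 mm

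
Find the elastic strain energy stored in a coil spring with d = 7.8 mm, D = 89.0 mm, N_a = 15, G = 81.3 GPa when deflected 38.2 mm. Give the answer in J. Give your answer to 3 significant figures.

k = Gd⁴/(8D³N_a) = (81.3×10³)(7.8⁴)/(8·89.0³·15) = 3.5573 N/mm
U = ½kδ² = 0.5 × 3.5573 × 38.2² = 2595.5 N·mm = 2.5955 J

2.60 J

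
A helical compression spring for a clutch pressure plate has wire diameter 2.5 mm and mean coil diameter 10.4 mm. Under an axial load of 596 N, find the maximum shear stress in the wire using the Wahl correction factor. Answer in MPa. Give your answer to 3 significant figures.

1400 MPa

Spring index C = D/d = 10.4/2.5 = 4.1600
K_W = (4C−1)/(4C−4) + 0.615/C = 15.640/12.640 + 0.1478 = 1.3852
τ₀ = 8FD/(πd³) = 8·596·10.4/(π·2.5³) = 49587.2/49.087 = 1010.2 MPa
τ_max = K·τ₀ = 1.3852 × 1010.2 = 1399.3 MPa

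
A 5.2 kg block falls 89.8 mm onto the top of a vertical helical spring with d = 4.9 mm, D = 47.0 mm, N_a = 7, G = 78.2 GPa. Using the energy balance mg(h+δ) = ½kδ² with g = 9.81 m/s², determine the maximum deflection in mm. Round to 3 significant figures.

41.6 mm

k = Gd⁴/(8D³N_a) = (78.2×10³)(4.9⁴)/(8·47.0³·7) = 7.7537 N/mm
W = mg = 5.2 × 9.81 = 51.012 N
½kδ² − Wδ − Wh = 0 → δ = (W + √(W² + 2kWh))/k
δ = (51.012 + √(2602.2 + 71037.6))/7.7537 = (51.012 + 271.37)/7.7537 = 41.577 mm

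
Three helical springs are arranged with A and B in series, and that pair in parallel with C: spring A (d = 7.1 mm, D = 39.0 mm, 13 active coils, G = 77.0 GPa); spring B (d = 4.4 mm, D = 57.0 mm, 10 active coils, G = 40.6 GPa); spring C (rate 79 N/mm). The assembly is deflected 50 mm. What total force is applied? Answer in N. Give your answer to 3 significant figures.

4000 N

k_A = Gd⁴/(8D³N_a) = (77.0×10³)(7.1⁴)/(8·39.0³·13) = 31.717 N/mm
k_B = Gd⁴/(8D³N_a) = (40.6×10³)(4.4⁴)/(8·57.0³·10) = 1.0271 N/mm
Springs A,B series: k_AB = 1/(1/31.717+1/1.0271) = 0.9949 N/mm; parallel with C: k_eq = 0.9949+79 = 79.995 N/mm
F = k_eq·δ = 79.995·50 = 3999.7 N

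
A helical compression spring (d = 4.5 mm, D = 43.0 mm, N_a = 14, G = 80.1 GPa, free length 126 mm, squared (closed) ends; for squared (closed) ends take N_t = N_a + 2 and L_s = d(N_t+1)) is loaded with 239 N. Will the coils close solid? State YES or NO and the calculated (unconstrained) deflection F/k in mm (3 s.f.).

k = Gd⁴/(8D³N_a) = (80.1×10³)(4.5⁴)/(8·43.0³·14) = 3.6886 N/mm
N_t = 16; L_s = 4.5·17 = 76.5 mm; δ_solid = L₀ − L_s = 126 − 76.5 = 49.5 mm
δ = F/k = 239/3.6886 = 64.795 mm
δ ≥ δ_solid → spring goes solid

YES, δ = 64.8 mm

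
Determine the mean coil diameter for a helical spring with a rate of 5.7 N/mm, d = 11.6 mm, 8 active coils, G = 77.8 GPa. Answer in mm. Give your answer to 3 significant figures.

157 mm

D = (Gd⁴/(8N_a·k))^(1/3) = (77.8×10³·11.6⁴/(8·8·5.7))^(1/3)
  = (3.86151e+06)^(1/3) = 156.8865 mm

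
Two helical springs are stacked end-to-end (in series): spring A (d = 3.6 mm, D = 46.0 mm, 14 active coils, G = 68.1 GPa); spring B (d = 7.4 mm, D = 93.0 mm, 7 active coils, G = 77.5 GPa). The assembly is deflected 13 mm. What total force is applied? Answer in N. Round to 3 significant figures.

11.3 N

k_A = Gd⁴/(8D³N_a) = (68.1×10³)(3.6⁴)/(8·46.0³·14) = 1.0492 N/mm
k_B = Gd⁴/(8D³N_a) = (77.5×10³)(7.4⁴)/(8·93.0³·7) = 5.1593 N/mm
Series: 1/k_eq = 1/1.0492 + 1/5.1593 = 1.1469; k_eq = 0.8719 N/mm
F = k_eq·δ = 0.8719·13 = 11.335 N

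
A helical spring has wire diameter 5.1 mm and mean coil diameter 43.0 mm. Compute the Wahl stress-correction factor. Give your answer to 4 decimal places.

1.1739

C = D/d = 43.0/5.1 = 8.4314
K_W = (4C−1)/(4C−4) + 0.615/C = 32.725/29.725 + 0.0729 = 1.1739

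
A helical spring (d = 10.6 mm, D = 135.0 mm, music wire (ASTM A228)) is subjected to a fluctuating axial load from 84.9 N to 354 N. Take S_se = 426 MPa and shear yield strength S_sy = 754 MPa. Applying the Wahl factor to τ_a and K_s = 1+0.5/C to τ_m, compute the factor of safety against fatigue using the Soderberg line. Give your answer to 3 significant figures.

C = D/d = 135.0/10.6 = 12.7358; K_W = (4C−1)/(4C−4)+0.615/C = 1.1122; K_s = 1+0.5/C = 1.0393
F_a = (F_max−F_min)/2 = 134.55 N; F_m = (F_max+F_min)/2 = 219.45 N
τ_a = K_W·8F_aD/(πd³) = 1.1122 × 38.836 = 43.194 MPa
τ_m = K_s·8F_mD/(πd³) = 1.0393 × 63.342 = 65.829 MPa
Soderberg: 1/n_f = τ_a/S_se + τ_m/S_sy = 43.194/426 + 65.829/754 = 0.10139 + 0.08731 = 0.1887
n_f = 1/0.1887 = 5.299

5.30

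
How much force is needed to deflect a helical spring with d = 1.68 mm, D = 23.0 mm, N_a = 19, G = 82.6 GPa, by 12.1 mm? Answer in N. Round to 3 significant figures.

k = Gd⁴/(8D³N_a) = (82.6×10³)(1.68⁴)/(8·23.0³·19) = 0.35579 N/mm
F = k·δ = 0.35579 × 12.1 = 4.305 N

4.31 N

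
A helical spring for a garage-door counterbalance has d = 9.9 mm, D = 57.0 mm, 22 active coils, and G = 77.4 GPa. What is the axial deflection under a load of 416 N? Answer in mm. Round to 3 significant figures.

k = Gd⁴/(8D³N_a) = (77.4×10³)(9.9⁴)/(8·57.0³·22) = 22.811 N/mm
δ = F/k = 416 / 22.811 = 18.237 mm

18.2 mm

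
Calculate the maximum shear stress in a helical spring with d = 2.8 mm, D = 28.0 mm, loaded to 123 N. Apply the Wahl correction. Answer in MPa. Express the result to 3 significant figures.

457 MPa

Spring index C = D/d = 28.0/2.8 = 10.0000
K_W = (4C−1)/(4C−4) + 0.615/C = 39.000/36.000 + 0.0615 = 1.1448
τ₀ = 8FD/(πd³) = 8·123·28.0/(π·2.8³) = 27552/68.964 = 399.51 MPa
τ_max = K·τ₀ = 1.1448 × 399.51 = 457.37 MPa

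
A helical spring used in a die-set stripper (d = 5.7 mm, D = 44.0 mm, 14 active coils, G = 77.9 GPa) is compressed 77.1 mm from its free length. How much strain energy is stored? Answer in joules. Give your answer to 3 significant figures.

k = Gd⁴/(8D³N_a) = (77.9×10³)(5.7⁴)/(8·44.0³·14) = 8.6191 N/mm
U = ½kδ² = 0.5 × 8.6191 × 77.1² = 25618 N·mm = 25.618 J

25.6 J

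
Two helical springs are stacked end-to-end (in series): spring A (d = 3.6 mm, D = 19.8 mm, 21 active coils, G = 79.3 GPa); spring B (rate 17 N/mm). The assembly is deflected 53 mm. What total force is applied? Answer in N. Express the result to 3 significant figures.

338 N

k_A = Gd⁴/(8D³N_a) = (79.3×10³)(3.6⁴)/(8·19.8³·21) = 10.214 N/mm
Series: 1/k_eq = 1/10.214 + 1/17 = 0.15673; k_eq = 6.3803 N/mm
F = k_eq·δ = 6.3803·53 = 338.16 N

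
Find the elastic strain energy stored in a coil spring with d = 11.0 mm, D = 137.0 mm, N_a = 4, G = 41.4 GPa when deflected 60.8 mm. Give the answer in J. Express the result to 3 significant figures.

k = Gd⁴/(8D³N_a) = (41.4×10³)(11.0⁴)/(8·137.0³·4) = 7.3665 N/mm
U = ½kδ² = 0.5 × 7.3665 × 60.8² = 13616 N·mm = 13.616 J

13.6 J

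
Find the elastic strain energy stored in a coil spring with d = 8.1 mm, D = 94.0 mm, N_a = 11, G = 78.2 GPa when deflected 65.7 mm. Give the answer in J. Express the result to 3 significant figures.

9.94 J

k = Gd⁴/(8D³N_a) = (78.2×10³)(8.1⁴)/(8·94.0³·11) = 4.6055 N/mm
U = ½kδ² = 0.5 × 4.6055 × 65.7² = 9939.9 N·mm = 9.9399 J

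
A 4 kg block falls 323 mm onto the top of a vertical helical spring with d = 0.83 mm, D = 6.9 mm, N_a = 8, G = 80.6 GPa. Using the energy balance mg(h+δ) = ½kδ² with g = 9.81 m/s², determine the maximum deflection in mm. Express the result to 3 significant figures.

142 mm

k = Gd⁴/(8D³N_a) = (80.6×10³)(0.83⁴)/(8·6.9³·8) = 1.8194 N/mm
W = mg = 4 × 9.81 = 39.24 N
½kδ² − Wδ − Wh = 0 → δ = (W + √(W² + 2kWh))/k
δ = (39.24 + √(1539.8 + 46119.2))/1.8194 = (39.24 + 218.31)/1.8194 = 141.56 mm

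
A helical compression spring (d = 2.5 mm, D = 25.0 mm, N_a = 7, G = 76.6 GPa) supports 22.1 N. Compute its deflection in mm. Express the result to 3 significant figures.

k = Gd⁴/(8D³N_a) = (76.6×10³)(2.5⁴)/(8·25.0³·7) = 3.4196 N/mm
δ = F/k = 22.1 / 3.4196 = 6.4627 mm

6.46 mm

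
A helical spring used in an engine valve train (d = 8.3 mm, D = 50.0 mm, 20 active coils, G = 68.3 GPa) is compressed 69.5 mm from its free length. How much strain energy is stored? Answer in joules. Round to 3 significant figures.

k = Gd⁴/(8D³N_a) = (68.3×10³)(8.3⁴)/(8·50.0³·20) = 16.207 N/mm
U = ½kδ² = 0.5 × 16.207 × 69.5² = 39142 N·mm = 39.142 J

39.1 J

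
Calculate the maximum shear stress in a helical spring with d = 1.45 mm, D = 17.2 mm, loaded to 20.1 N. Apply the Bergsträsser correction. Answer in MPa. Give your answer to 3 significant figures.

Spring index C = D/d = 17.2/1.45 = 11.8621
K_B = (4C+2)/(4C−3) = 49.448/44.448 = 1.1125
τ₀ = 8FD/(πd³) = 8·20.1·17.2/(π·1.45³) = 2765.76/9.5775 = 288.78 MPa
τ_max = K·τ₀ = 1.1125 × 288.78 = 321.26 MPa

321 MPa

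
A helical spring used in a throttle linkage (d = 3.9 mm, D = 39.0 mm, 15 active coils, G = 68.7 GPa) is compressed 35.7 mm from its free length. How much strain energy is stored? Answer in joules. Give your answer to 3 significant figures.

1.42 J

k = Gd⁴/(8D³N_a) = (68.7×10³)(3.9⁴)/(8·39.0³·15) = 2.2327 N/mm
U = ½kδ² = 0.5 × 2.2327 × 35.7² = 1422.8 N·mm = 1.4228 J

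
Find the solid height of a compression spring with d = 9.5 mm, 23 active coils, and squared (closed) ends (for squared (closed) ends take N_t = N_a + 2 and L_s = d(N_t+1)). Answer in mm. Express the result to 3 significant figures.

squared (closed) ends: N_t = N_a + 2 = 23 + 2 = 25
L_s = d·(N_t+1) = 9.5 × 26 = 247 mm

247 mm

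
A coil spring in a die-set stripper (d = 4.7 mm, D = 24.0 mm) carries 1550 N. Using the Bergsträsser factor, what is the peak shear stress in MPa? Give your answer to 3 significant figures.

Spring index C = D/d = 24.0/4.7 = 5.1064
K_B = (4C+2)/(4C−3) = 22.426/17.426 = 1.2869
τ₀ = 8FD/(πd³) = 8·1550·24.0/(π·4.7³) = 297600/326.17 = 912.41 MPa
τ_max = K·τ₀ = 1.2869 × 912.41 = 1174.2 MPa

1170 MPa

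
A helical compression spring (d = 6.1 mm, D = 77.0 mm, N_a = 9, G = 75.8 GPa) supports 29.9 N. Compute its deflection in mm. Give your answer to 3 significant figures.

k = Gd⁴/(8D³N_a) = (75.8×10³)(6.1⁴)/(8·77.0³·9) = 3.1929 N/mm
δ = F/k = 29.9 / 3.1929 = 9.3646 mm

9.36 mm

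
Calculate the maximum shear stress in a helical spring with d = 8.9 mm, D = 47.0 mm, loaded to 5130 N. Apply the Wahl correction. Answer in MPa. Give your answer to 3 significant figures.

Spring index C = D/d = 47.0/8.9 = 5.2809
K_W = (4C−1)/(4C−4) + 0.615/C = 20.124/17.124 + 0.1165 = 1.2917
τ₀ = 8FD/(πd³) = 8·5130·47.0/(π·8.9³) = 1.92888e+06/2214.7 = 870.93 MPa
τ_max = K·τ₀ = 1.2917 × 870.93 = 1124.9 MPa

1120 MPa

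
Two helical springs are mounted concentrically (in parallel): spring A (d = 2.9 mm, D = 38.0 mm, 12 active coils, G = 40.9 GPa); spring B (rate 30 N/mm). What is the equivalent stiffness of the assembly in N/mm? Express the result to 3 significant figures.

k_A = Gd⁴/(8D³N_a) = (40.9×10³)(2.9⁴)/(8·38.0³·12) = 0.54915 N/mm
Parallel: k_eq = 0.54915 + 30 = 30.549 N/mm

30.5 N/mm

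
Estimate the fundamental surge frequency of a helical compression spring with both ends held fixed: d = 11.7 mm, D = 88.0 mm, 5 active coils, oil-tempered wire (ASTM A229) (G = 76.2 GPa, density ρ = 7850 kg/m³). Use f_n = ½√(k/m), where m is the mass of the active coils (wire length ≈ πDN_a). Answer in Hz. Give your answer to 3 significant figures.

k = Gd⁴/(8D³N_a) = (76.2×10³)(11.7⁴)/(8·88.0³·5) = 52.383 N/mm = 52383 N/m
Wire length L = πDN_a = π·88.0·5 = 1382.3 mm
m = ρ·(πd²/4)·L = 7850 × 107.51×10⁻⁶ m² × 1.3823 m = 1.1666 kg
f_n = ½√(k/m) = 0.5·√(52383/1.1666) = 0.5·√(44901) = 105.95 Hz

106 Hz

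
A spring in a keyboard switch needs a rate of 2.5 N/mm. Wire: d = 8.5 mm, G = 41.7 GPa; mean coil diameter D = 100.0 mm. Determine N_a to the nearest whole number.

11

N_a = Gd⁴/(8D³k) = (41.7×10³ × 8.5⁴)/(8 × 100.0³ × 2.5)
    = 2.17677e+08 / 2e+07 = 10.88 → 11 coils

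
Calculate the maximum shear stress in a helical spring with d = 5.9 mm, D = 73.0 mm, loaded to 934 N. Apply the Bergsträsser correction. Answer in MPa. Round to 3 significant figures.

Spring index C = D/d = 73.0/5.9 = 12.3729
K_B = (4C+2)/(4C−3) = 51.492/46.492 = 1.1075
τ₀ = 8FD/(πd³) = 8·934·73.0/(π·5.9³) = 545456/645.22 = 845.38 MPa
τ_max = K·τ₀ = 1.1075 × 845.38 = 936.3 MPa

936 MPa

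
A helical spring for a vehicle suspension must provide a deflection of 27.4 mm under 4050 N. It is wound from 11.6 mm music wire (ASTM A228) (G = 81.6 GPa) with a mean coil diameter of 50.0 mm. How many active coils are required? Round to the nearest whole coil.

10

Required rate k = F/δ = 4050/27.4 = 147.81 N/mm
N_a = Gd⁴/(8D³k) = (81.6×10³ × 11.6⁴)/(8 × 50.0³ × 147.81)
    = 1.47748e+09 / 1.4781e+08 = 9.996 → 10 coils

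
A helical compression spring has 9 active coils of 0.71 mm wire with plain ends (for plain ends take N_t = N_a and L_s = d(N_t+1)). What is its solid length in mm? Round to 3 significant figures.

7.10 mm

plain ends: N_t = N_a = 9
L_s = d·(N_t+1) = 0.71 × 10 = 7.1 mm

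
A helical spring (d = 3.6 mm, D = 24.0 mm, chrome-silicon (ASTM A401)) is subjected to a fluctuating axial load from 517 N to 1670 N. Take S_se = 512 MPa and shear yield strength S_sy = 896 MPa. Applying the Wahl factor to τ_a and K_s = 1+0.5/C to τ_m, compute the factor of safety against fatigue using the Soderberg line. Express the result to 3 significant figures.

0.284

C = D/d = 24.0/3.6 = 6.6667; K_W = (4C−1)/(4C−4)+0.615/C = 1.2246; K_s = 1+0.5/C = 1.0750
F_a = (F_max−F_min)/2 = 576.5 N; F_m = (F_max+F_min)/2 = 1093.5 N
τ_a = K_W·8F_aD/(πd³) = 1.2246 × 755.17 = 924.78 MPa
τ_m = K_s·8F_mD/(πd³) = 1.0750 × 1432.4 = 1539.8 MPa
Soderberg: 1/n_f = τ_a/S_se + τ_m/S_sy = 924.78/512 + 1539.8/896 = 1.80621 + 1.71855 = 3.5248
n_f = 1/3.5248 = 0.2837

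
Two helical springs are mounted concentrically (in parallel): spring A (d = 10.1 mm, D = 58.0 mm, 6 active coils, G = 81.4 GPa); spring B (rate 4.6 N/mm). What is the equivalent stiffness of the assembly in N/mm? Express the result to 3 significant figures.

95.0 N/mm

k_A = Gd⁴/(8D³N_a) = (81.4×10³)(10.1⁴)/(8·58.0³·6) = 90.445 N/mm
Parallel: k_eq = 90.445 + 4.6 = 95.045 N/mm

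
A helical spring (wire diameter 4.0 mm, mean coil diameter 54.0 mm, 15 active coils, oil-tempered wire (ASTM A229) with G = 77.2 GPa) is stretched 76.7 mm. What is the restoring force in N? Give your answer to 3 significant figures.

k = Gd⁴/(8D³N_a) = (77.2×10³)(4.0⁴)/(8·54.0³·15) = 1.0459 N/mm
F = k·δ = 1.0459 × 76.7 = 80.221 N

80.2 N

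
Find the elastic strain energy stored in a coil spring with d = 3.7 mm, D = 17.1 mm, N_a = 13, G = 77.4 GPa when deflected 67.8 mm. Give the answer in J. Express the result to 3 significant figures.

64.1 J

k = Gd⁴/(8D³N_a) = (77.4×10³)(3.7⁴)/(8·17.1³·13) = 27.895 N/mm
U = ½kδ² = 0.5 × 27.895 × 67.8² = 64114 N·mm = 64.114 J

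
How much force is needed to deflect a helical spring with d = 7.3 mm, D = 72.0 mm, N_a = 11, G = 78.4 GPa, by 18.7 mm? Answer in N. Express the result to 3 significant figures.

127 N

k = Gd⁴/(8D³N_a) = (78.4×10³)(7.3⁴)/(8·72.0³·11) = 6.7784 N/mm
F = k·δ = 6.7784 × 18.7 = 126.76 N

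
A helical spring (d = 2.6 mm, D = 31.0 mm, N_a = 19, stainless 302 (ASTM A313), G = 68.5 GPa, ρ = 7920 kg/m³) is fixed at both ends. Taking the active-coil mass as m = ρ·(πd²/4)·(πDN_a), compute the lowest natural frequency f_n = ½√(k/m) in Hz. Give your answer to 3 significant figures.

47.1 Hz

k = Gd⁴/(8D³N_a) = (68.5×10³)(2.6⁴)/(8·31.0³·19) = 0.69128 N/mm = 691.28 N/m
Wire length L = πDN_a = π·31.0·19 = 1850.4 mm
m = ρ·(πd²/4)·L = 7920 × 5.3093×10⁻⁶ m² × 1.8504 m = 0.077808 kg
f_n = ½√(k/m) = 0.5·√(691.28/0.077808) = 0.5·√(8884.4) = 47.129 Hz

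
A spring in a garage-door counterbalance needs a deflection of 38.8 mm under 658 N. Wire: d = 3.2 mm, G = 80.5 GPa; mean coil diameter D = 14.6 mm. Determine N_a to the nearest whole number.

Required rate k = F/δ = 658/38.8 = 16.959 N/mm
N_a = Gd⁴/(8D³k) = (80.5×10³ × 3.2⁴)/(8 × 14.6³ × 16.959)
    = 8.44104e+06 / 422224 = 19.99 → 20 coils

20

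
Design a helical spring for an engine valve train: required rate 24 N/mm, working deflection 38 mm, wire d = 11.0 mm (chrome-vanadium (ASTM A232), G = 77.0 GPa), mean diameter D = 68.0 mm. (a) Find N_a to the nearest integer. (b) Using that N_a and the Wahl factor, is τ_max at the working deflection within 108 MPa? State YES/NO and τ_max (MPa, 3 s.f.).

N_a = Gd⁴/(8D³k) = (77.0×10³)(11.0⁴)/(8·68.0³·24) = 18.67 → N_a = 19
Actual rate k = Gd⁴/(8D³·19) = 23.588 N/mm
Working load F = kδ = 23.588·38 = 896.34 N
C = 68.0/11.0 = 6.1818; K_W = (4C−1)/(4C−4)+0.615/C = 1.2442
τ_max = K_W·8FD/(πd³) = 1.2442·116.61 = 145.09 MPa
τ_max > 108 MPa → exceeds allowable

(a) 19 coils; (b) NO, τ_max = 145 MPa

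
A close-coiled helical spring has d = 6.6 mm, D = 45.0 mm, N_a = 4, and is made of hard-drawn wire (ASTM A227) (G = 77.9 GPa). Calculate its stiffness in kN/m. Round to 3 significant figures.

k = Gd⁴/(8D³N_a) = (77.9×10³ × 6.6⁴) / (8 × 45.0³ × 4)
  = 1.47813e+08 / 2.916e+06 = 50.69 N/mm

50.7 kN/m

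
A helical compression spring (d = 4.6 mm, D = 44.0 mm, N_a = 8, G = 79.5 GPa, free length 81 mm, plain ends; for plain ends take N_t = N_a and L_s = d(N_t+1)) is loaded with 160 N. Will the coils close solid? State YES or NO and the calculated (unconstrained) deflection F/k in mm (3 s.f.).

k = Gd⁴/(8D³N_a) = (79.5×10³)(4.6⁴)/(8·44.0³·8) = 6.5292 N/mm
N_t = 8; L_s = 4.6·9 = 41.4 mm; δ_solid = L₀ − L_s = 81 − 41.4 = 39.6 mm
δ = F/k = 160/6.5292 = 24.505 mm
δ < δ_solid → spring does not go solid

NO, δ = 24.5 mm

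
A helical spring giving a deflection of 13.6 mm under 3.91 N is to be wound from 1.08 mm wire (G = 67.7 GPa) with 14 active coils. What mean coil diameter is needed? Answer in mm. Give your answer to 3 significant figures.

Required rate k = F/δ = 3.91/13.6 = 0.2875 N/mm
D = (Gd⁴/(8N_a·k))^(1/3) = (67.7×10³·1.08⁴/(8·14·0.2875))^(1/3)
  = (2860.41)^(1/3) = 14.1952 mm

14.2 mm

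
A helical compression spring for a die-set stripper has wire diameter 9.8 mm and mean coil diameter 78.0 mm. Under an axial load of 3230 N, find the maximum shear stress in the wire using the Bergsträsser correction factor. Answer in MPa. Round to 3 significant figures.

Spring index C = D/d = 78.0/9.8 = 7.9592
K_B = (4C+2)/(4C−3) = 33.837/28.837 = 1.1734
τ₀ = 8FD/(πd³) = 8·3230·78.0/(π·9.8³) = 2.01552e+06/2956.8 = 681.65 MPa
τ_max = K·τ₀ = 1.1734 × 681.65 = 799.84 MPa

800 MPa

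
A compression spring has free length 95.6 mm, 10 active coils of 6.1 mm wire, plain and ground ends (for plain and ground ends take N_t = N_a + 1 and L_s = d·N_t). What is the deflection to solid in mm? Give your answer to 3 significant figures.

28.5 mm

N_t = 11; L_s = 6.1·11 = 67.1 mm
δ_solid = L₀ − L_s = 95.6 − 67.1 = 28.5 mm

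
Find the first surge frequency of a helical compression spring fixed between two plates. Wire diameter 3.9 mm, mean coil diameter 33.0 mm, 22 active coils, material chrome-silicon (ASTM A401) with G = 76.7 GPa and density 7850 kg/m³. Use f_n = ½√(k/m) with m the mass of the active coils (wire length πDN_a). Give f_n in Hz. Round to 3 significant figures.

57.3 Hz

k = Gd⁴/(8D³N_a) = (76.7×10³)(3.9⁴)/(8·33.0³·22) = 2.8054 N/mm = 2805.4 N/m
Wire length L = πDN_a = π·33.0·22 = 2280.8 mm
m = ρ·(πd²/4)·L = 7850 × 11.946×10⁻⁶ m² × 2.2808 m = 0.21388 kg
f_n = ½√(k/m) = 0.5·√(2805.4/0.21388) = 0.5·√(13117) = 57.264 Hz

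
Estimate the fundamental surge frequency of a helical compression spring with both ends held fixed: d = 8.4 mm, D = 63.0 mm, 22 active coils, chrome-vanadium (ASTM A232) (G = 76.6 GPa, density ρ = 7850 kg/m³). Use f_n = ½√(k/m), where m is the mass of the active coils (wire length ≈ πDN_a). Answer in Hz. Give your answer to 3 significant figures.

k = Gd⁴/(8D³N_a) = (76.6×10³)(8.4⁴)/(8·63.0³·22) = 8.6659 N/mm = 8665.9 N/m
Wire length L = πDN_a = π·63.0·22 = 4354.2 mm
m = ρ·(πd²/4)·L = 7850 × 55.418×10⁻⁶ m² × 4.3542 m = 1.8942 kg
f_n = ½√(k/m) = 0.5·√(8665.9/1.8942) = 0.5·√(4574.9) = 33.819 Hz

33.8 Hz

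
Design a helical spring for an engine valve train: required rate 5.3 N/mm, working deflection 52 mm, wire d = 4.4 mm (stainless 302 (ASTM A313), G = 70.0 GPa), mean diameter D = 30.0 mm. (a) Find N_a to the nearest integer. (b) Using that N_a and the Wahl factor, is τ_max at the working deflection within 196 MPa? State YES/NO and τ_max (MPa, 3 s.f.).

(a) 23 coils; (b) NO, τ_max = 300 MPa

N_a = Gd⁴/(8D³k) = (70.0×10³)(4.4⁴)/(8·30.0³·5.3) = 22.92 → N_a = 23
Actual rate k = Gd⁴/(8D³·23) = 5.2811 N/mm
Working load F = kδ = 5.2811·52 = 274.62 N
C = 30.0/4.4 = 6.8182; K_W = (4C−1)/(4C−4)+0.615/C = 1.2191
τ_max = K_W·8FD/(πd³) = 1.2191·246.28 = 300.24 MPa
τ_max > 196 MPa → exceeds allowable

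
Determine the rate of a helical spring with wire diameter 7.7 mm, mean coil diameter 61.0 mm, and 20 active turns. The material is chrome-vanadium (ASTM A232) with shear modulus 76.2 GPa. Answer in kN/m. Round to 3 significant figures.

7.38 kN/m

k = Gd⁴/(8D³N_a) = (76.2×10³ × 7.7⁴) / (8 × 61.0³ × 20)
  = 2.67866e+08 / 3.6317e+07 = 7.3758 N/mm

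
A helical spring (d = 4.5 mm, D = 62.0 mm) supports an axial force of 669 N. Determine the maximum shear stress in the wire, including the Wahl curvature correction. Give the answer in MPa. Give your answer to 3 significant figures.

Spring index C = D/d = 62.0/4.5 = 13.7778
K_W = (4C−1)/(4C−4) + 0.615/C = 54.111/51.111 + 0.0446 = 1.1033
τ₀ = 8FD/(πd³) = 8·669·62.0/(π·4.5³) = 331824/286.28 = 1159.1 MPa
τ_max = K·τ₀ = 1.1033 × 1159.1 = 1278.9 MPa

1280 MPa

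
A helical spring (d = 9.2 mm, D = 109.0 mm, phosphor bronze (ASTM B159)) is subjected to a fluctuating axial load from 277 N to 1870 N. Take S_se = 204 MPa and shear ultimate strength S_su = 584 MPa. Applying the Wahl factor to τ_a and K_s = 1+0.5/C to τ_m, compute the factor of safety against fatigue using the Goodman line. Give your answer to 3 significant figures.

C = D/d = 109.0/9.2 = 11.8478; K_W = (4C−1)/(4C−4)+0.615/C = 1.1210; K_s = 1+0.5/C = 1.0422
F_a = (F_max−F_min)/2 = 796.5 N; F_m = (F_max+F_min)/2 = 1073.5 N
τ_a = K_W·8F_aD/(πd³) = 1.1210 × 283.92 = 318.28 MPa
τ_m = K_s·8F_mD/(πd³) = 1.0422 × 382.65 = 398.8 MPa
Goodman: 1/n_f = τ_a/S_se + τ_m/S_su = 318.28/204 + 398.8/584 = 1.56021 + 0.68288 = 2.2431
n_f = 1/2.2431 = 0.4458

0.446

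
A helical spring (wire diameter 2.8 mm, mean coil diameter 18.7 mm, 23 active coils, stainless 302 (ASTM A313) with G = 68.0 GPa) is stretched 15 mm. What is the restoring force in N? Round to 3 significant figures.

52.1 N

k = Gd⁴/(8D³N_a) = (68.0×10³)(2.8⁴)/(8·18.7³·23) = 3.4737 N/mm
F = k·δ = 3.4737 × 15 = 52.106 N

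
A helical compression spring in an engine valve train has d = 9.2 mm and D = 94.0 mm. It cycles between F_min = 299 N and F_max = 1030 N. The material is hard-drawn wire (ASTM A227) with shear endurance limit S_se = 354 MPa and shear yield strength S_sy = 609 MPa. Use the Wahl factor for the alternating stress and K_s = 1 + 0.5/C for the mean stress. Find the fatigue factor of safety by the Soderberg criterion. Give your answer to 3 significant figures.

C = D/d = 94.0/9.2 = 10.2174; K_W = (4C−1)/(4C−4)+0.615/C = 1.1416; K_s = 1+0.5/C = 1.0489
F_a = (F_max−F_min)/2 = 365.5 N; F_m = (F_max+F_min)/2 = 664.5 N
τ_a = K_W·8F_aD/(πd³) = 1.1416 × 112.35 = 128.26 MPa
τ_m = K_s·8F_mD/(πd³) = 1.0489 × 204.27 = 214.26 MPa
Soderberg: 1/n_f = τ_a/S_se + τ_m/S_sy = 128.26/354 + 214.26/609 = 0.36232 + 0.35183 = 0.71414
n_f = 1/0.71414 = 1.4

1.40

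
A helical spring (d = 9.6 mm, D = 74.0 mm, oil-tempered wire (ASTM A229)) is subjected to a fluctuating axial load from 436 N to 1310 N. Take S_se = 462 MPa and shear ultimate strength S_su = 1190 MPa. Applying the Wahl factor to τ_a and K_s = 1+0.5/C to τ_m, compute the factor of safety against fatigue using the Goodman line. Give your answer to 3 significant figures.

C = D/d = 74.0/9.6 = 7.7083; K_W = (4C−1)/(4C−4)+0.615/C = 1.1916; K_s = 1+0.5/C = 1.0649
F_a = (F_max−F_min)/2 = 437 N; F_m = (F_max+F_min)/2 = 873 N
τ_a = K_W·8F_aD/(πd³) = 1.1916 × 93.076 = 110.91 MPa
τ_m = K_s·8F_mD/(πd³) = 1.0649 × 185.94 = 198 MPa
Goodman: 1/n_f = τ_a/S_se + τ_m/S_su = 110.91/462 + 198/1190 = 0.24006 + 0.16639 = 0.40645
n_f = 1/0.40645 = 2.46

2.46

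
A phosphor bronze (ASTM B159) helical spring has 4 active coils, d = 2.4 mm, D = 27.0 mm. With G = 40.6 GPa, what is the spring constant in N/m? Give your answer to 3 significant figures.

k = Gd⁴/(8D³N_a) = (40.6×10³ × 2.4⁴) / (8 × 27.0³ × 4)
  = 1.34701e+06 / 629856 = 2.1386 N/mm = 2138.6 N/m

2140 N/m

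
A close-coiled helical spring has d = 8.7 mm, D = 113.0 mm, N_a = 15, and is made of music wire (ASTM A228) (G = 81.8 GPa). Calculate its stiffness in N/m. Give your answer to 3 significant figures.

k = Gd⁴/(8D³N_a) = (81.8×10³ × 8.7⁴) / (8 × 113.0³ × 15)
  = 4.6863e+08 / 1.73148e+08 = 2.7065 N/mm = 2706.5 N/m

2710 N/m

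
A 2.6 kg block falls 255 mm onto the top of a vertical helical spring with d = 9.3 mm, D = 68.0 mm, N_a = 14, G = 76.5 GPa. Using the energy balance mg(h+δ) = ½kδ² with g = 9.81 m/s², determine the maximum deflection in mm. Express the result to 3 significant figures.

k = Gd⁴/(8D³N_a) = (76.5×10³)(9.3⁴)/(8·68.0³·14) = 16.25 N/mm
W = mg = 2.6 × 9.81 = 25.506 N
½kδ² − Wδ − Wh = 0 → δ = (W + √(W² + 2kWh))/k
δ = (25.506 + √(650.56 + 211379))/16.25 = (25.506 + 460.47)/16.25 = 29.906 mm

29.9 mm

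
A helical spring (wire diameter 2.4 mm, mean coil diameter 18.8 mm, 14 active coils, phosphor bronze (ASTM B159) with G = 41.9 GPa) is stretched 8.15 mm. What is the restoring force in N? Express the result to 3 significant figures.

15.2 N

k = Gd⁴/(8D³N_a) = (41.9×10³)(2.4⁴)/(8·18.8³·14) = 1.868 N/mm
F = k·δ = 1.868 × 8.15 = 15.224 N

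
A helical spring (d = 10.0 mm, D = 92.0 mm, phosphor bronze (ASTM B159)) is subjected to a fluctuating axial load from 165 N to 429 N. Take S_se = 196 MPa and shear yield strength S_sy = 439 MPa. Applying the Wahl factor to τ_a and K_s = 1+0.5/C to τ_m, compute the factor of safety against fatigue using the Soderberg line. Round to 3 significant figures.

2.86

C = D/d = 92.0/10.0 = 9.2000; K_W = (4C−1)/(4C−4)+0.615/C = 1.1583; K_s = 1+0.5/C = 1.0543
F_a = (F_max−F_min)/2 = 132 N; F_m = (F_max+F_min)/2 = 297 N
τ_a = K_W·8F_aD/(πd³) = 1.1583 × 30.924 = 35.82 MPa
τ_m = K_s·8F_mD/(πd³) = 1.0543 × 69.58 = 73.362 MPa
Soderberg: 1/n_f = τ_a/S_se + τ_m/S_sy = 35.82/196 + 73.362/439 = 0.18276 + 0.16711 = 0.34987
n_f = 1/0.34987 = 2.858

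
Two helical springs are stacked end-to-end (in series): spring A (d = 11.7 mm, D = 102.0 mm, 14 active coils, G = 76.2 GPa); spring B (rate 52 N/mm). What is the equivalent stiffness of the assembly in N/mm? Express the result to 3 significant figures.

9.76 N/mm

k_A = Gd⁴/(8D³N_a) = (76.2×10³)(11.7⁴)/(8·102.0³·14) = 12.014 N/mm
Series: 1/k_eq = 1/12.014 + 1/52 = 0.10247; k_eq = 9.7591 N/mm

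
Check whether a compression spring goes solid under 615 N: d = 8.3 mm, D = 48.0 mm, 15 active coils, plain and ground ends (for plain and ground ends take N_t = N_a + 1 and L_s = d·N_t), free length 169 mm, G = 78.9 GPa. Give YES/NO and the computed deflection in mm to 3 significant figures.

k = Gd⁴/(8D³N_a) = (78.9×10³)(8.3⁴)/(8·48.0³·15) = 28.215 N/mm
N_t = 16; L_s = 8.3·16 = 132.8 mm; δ_solid = L₀ − L_s = 169 − 132.8 = 36.2 mm
δ = F/k = 615/28.215 = 21.797 mm
δ < δ_solid → spring does not go solid

NO, δ = 21.8 mm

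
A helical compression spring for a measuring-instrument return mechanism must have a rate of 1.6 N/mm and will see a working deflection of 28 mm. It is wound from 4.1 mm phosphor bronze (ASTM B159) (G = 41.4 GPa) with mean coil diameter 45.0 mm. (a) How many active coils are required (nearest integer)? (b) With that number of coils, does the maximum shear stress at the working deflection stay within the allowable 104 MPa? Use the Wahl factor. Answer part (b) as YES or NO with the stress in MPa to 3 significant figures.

N_a = Gd⁴/(8D³k) = (41.4×10³)(4.1⁴)/(8·45.0³·1.6) = 10.03 → N_a = 10
Actual rate k = Gd⁴/(8D³·10) = 1.6048 N/mm
Working load F = kδ = 1.6048·28 = 44.933 N
C = 45.0/4.1 = 10.9756; K_W = (4C−1)/(4C−4)+0.615/C = 1.1312
τ_max = K_W·8FD/(πd³) = 1.1312·74.708 = 84.511 MPa
τ_max ≤ 104 MPa → acceptable

(a) 10 coils; (b) YES, τ_max = 84.5 MPa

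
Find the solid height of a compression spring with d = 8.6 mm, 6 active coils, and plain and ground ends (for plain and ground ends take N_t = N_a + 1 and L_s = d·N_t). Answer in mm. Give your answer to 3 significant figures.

plain and ground ends: N_t = N_a + 1 = 6 + 1 = 7
L_s = d·N_t = 8.6 × 7 = 60.2 mm

60.2 mm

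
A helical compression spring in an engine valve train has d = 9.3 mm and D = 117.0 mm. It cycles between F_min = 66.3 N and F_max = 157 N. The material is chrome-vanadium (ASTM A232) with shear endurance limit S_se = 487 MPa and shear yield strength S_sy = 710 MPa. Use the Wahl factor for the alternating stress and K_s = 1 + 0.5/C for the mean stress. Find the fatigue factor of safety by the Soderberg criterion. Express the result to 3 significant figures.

C = D/d = 117.0/9.3 = 12.5806; K_W = (4C−1)/(4C−4)+0.615/C = 1.1136; K_s = 1+0.5/C = 1.0397
F_a = (F_max−F_min)/2 = 45.35 N; F_m = (F_max+F_min)/2 = 111.65 N
τ_a = K_W·8F_aD/(πd³) = 1.1136 × 16.798 = 18.707 MPa
τ_m = K_s·8F_mD/(πd³) = 1.0397 × 41.356 = 42.999 MPa
Soderberg: 1/n_f = τ_a/S_se + τ_m/S_sy = 18.707/487 + 42.999/710 = 0.03841 + 0.06056 = 0.098975
n_f = 1/0.098975 = 10.1

10.1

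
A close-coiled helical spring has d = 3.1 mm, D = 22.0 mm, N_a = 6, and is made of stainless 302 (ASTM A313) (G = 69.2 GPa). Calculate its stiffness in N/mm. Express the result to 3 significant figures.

12.5 N/mm

k = Gd⁴/(8D³N_a) = (69.2×10³ × 3.1⁴) / (8 × 22.0³ × 6)
  = 6.39077e+06 / 511104 = 12.504 N/mm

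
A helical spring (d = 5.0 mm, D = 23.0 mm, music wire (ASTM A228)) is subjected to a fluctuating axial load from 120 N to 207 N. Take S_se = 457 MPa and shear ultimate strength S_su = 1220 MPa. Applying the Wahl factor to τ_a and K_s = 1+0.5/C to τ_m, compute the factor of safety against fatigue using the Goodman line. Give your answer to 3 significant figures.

C = D/d = 23.0/5.0 = 4.6000; K_W = (4C−1)/(4C−4)+0.615/C = 1.3420; K_s = 1+0.5/C = 1.1087
F_a = (F_max−F_min)/2 = 43.5 N; F_m = (F_max+F_min)/2 = 163.5 N
τ_a = K_W·8F_aD/(πd³) = 1.3420 × 20.382 = 27.353 MPa
τ_m = K_s·8F_mD/(πd³) = 1.1087 × 76.608 = 84.935 MPa
Goodman: 1/n_f = τ_a/S_se + τ_m/S_su = 27.353/457 + 84.935/1220 = 0.05985 + 0.06962 = 0.12947
n_f = 1/0.12947 = 7.724

7.72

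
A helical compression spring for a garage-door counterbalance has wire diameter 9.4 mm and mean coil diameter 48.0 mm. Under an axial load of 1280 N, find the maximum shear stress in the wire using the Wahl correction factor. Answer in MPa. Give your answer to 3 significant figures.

Spring index C = D/d = 48.0/9.4 = 5.1064
K_W = (4C−1)/(4C−4) + 0.615/C = 19.426/16.426 + 0.1204 = 1.3031
τ₀ = 8FD/(πd³) = 8·1280·48.0/(π·9.4³) = 491520/2609.4 = 188.37 MPa
τ_max = K·τ₀ = 1.3031 × 188.37 = 245.46 MPa

245 MPa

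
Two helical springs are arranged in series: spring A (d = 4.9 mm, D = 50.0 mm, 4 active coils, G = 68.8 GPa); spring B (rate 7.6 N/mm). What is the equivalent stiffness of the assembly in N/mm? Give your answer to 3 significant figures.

k_A = Gd⁴/(8D³N_a) = (68.8×10³)(4.9⁴)/(8·50.0³·4) = 9.9155 N/mm
Series: 1/k_eq = 1/9.9155 + 1/7.6 = 0.23243; k_eq = 4.3023 N/mm

4.30 N/mm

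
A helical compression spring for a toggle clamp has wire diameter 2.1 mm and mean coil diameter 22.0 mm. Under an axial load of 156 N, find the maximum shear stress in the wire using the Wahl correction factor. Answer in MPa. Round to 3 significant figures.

1070 MPa

Spring index C = D/d = 22.0/2.1 = 10.4762
K_W = (4C−1)/(4C−4) + 0.615/C = 40.905/37.905 + 0.0587 = 1.1379
τ₀ = 8FD/(πd³) = 8·156·22.0/(π·2.1³) = 27456/29.094 = 943.69 MPa
τ_max = K·τ₀ = 1.1379 × 943.69 = 1073.8 MPa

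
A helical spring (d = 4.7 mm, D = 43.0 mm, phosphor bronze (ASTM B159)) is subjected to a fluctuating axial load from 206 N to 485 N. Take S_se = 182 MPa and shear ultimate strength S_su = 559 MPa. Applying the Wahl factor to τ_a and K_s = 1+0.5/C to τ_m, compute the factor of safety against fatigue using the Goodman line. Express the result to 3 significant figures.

0.616

C = D/d = 43.0/4.7 = 9.1489; K_W = (4C−1)/(4C−4)+0.615/C = 1.1593; K_s = 1+0.5/C = 1.0547
F_a = (F_max−F_min)/2 = 139.5 N; F_m = (F_max+F_min)/2 = 345.5 N
τ_a = K_W·8F_aD/(πd³) = 1.1593 × 147.13 = 170.56 MPa
τ_m = K_s·8F_mD/(πd³) = 1.0547 × 364.39 = 384.3 MPa
Goodman: 1/n_f = τ_a/S_se + τ_m/S_su = 170.56/182 + 384.3/559 = 0.93713 + 0.68748 = 1.6246
n_f = 1/1.6246 = 0.6155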